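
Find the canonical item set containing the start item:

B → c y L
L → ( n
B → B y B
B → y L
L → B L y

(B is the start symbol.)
{ [B → . B y B], [B → . c y L], [B → . y L], [B' → . B] }

First, augment the grammar with B' → B
I₀ = CLOSURE({ [B' → . B] }):
  [B' → . B] has the dot before B: add [B → . c y L], [B → . B y B], [B → . y L]
No further items can be added.

I₀ = { [B → . B y B], [B → . c y L], [B → . y L], [B' → . B] }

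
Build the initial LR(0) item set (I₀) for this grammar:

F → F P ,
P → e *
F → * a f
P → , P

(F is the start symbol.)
{ [F → . * a f], [F → . F P ,], [F' → . F] }

First, augment the grammar with F' → F
I₀ = CLOSURE({ [F' → . F] }):
  [F' → . F] has the dot before F: add [F → . F P ,], [F → . * a f]
No further items can be added.

I₀ = { [F → . * a f], [F → . F P ,], [F' → . F] }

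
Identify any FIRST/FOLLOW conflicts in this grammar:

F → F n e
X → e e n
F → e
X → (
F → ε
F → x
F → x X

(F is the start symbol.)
Yes. F → F n e with FOLLOW(F) on { 'n' }

A FIRST/FOLLOW conflict occurs when a non-terminal N has a nullable alternative N → β (β ⇒* ε) and another alternative N → α with FIRST(α) ∩ FOLLOW(N) ≠ ∅: on such a lookahead the parser cannot decide between expanding α and letting N vanish via β.

Nullable non-terminals: F.
FIRST sets used below: FIRST(F) = { 'e', 'n', 'x', ε }

F: nullable alternative(s) F → ε; FOLLOW(F) = { $, 'n' }
  F → F n e: FIRST \ {ε} = { 'e', 'n', 'x' } — overlaps FOLLOW(F) on { 'n' }: CONFLICT
  F → e: FIRST \ {ε} = { 'e' } — disjoint from FOLLOW(F)
  F → ε: FIRST \ {ε} = { } — this is the only nullable alternative, skip
  F → x: FIRST \ {ε} = { 'x' } — disjoint from FOLLOW(F)
  F → x X: FIRST \ {ε} = { 'x' } — disjoint from FOLLOW(F)

X has no nullable alternative, so no FIRST/FOLLOW check is needed there.

So the grammar has 1 FIRST/FOLLOW conflict (marked CONFLICT above).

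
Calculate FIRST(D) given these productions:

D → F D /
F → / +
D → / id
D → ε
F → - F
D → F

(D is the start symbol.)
{ '-', '/', ε }

To compute FIRST(D), examine every production with D on the left-hand side, reading each right-hand side left to right until a non-nullable symbol is reached.

FIRST sets of the other non-terminals involved (by the same procedure, iterated to a fixed point):
  FIRST(F) = { '-', '/' }

From D → F D /:
  - F is a non-terminal: add FIRST(F) \ {ε} = { '-', '/' }
    F is not nullable, so stop
From D → / id:
  - '/' is a terminal: add '/' and stop
From D → ε:
  - ε-production, so ε ∈ FIRST(D)
From D → F:
  - F is a non-terminal: add FIRST(F) \ {ε} = { '-', '/' }
    F is not nullable, so stop

Collecting: FIRST(D) = { '-', '/', ε }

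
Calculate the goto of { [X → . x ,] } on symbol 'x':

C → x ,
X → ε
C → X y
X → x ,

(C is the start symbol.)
GOTO(I, 'x') = CLOSURE({ [A → αX.β] : [A → α.Xβ] ∈ I, X = 'x' })

Items with dot before 'x', with the dot advanced:
  [X → . x ,] → [X → x . ,]
Closure adds nothing (no advanced item has the dot before a non-terminal).

GOTO = { [X → x . ,] }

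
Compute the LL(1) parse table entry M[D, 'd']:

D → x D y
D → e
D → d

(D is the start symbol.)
To find M[D, 'd'], we find productions for D where 'd' is in the predict set (PREDICT(N → α) = (FIRST(α) \ {ε}) ∪ (FOLLOW(N) if α ⇒* ε)).

D → x D y: PREDICT = { 'x' }
D → e: PREDICT = { 'e' }
D → d: PREDICT = { 'd' }
  'd' is in predict set, so this production goes in M[D, 'd']

M[D, 'd'] = D → d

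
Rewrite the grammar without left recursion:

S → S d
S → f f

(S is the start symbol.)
S → f f S'
S' → d S'
S' → ε

S is directly left-recursive. The standard transformation for
  A → A α₁ | ... | A α_m | β₁ | ... | β_n
is
  A  → β₁ A' | ... | β_n A'
  A' → α₁ A' | ... | α_m A' | ε

S → f f becomes S → f f S'
S → S d becomes S' → d S'
Add S' → ε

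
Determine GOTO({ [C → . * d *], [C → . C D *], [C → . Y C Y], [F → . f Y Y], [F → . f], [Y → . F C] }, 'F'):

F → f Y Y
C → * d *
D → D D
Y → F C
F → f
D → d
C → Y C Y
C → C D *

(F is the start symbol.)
GOTO(I, 'F') = CLOSURE({ [A → αX.β] : [A → α.Xβ] ∈ I, X = 'F' })

Items with dot before 'F', with the dot advanced:
  [Y → . F C] → [Y → F . C]
Closure of the advanced items:
  [Y → F . C] has the dot before C: add [C → . * d *], [C → . Y C Y], [C → . C D *]
  [C → . Y C Y] has the dot before Y: add [Y → . F C]
  [Y → . F C] has the dot before F: add [F → . f Y Y], [F → . f]

GOTO = { [C → . * d *], [C → . C D *], [C → . Y C Y], [F → . f Y Y], [F → . f], [Y → . F C], [Y → F . C] }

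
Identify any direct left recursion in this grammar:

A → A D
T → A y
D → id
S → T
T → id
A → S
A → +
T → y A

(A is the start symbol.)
Yes, A is left-recursive

A → A D: LEFT RECURSIVE (starts with A)
T → A y: starts with A
D → id: starts with id
S → T: starts with T
T → id: starts with id
A → S: starts with S
A → +: starts with '+'
T → y A: starts with y

The grammar has direct left recursion on: A.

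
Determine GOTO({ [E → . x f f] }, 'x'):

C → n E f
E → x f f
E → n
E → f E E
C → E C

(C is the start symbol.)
{ [E → x . f f] }

GOTO(I, 'x') = CLOSURE({ [A → αX.β] : [A → α.Xβ] ∈ I, X = 'x' })

Items with dot before 'x', with the dot advanced:
  [E → . x f f] → [E → x . f f]
Closure adds nothing (no advanced item has the dot before a non-terminal).

GOTO = { [E → x . f f] }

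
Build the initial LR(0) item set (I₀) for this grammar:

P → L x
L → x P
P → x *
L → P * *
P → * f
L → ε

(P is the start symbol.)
First, augment the grammar with P' → P
I₀ = CLOSURE({ [P' → . P] }):
  [P' → . P] has the dot before P: add [P → . L x], [P → . x *], [P → . * f]
  [P → . L x] has the dot before L: add [L → . x P], [L → . P * *], [L → .]
No further items can be added.

I₀ = { [L → . P * *], [L → . x P], [L → .], [P → . * f], [P → . L x], [P → . x *], [P' → . P] }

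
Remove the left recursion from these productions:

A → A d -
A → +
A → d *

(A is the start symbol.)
A is directly left-recursive. The standard transformation for
  A → A α₁ | ... | A α_m | β₁ | ... | β_n
is
  A  → β₁ A' | ... | β_n A'
  A' → α₁ A' | ... | α_m A' | ε

A → + becomes A → + A'
A → d * becomes A → d * A'
A → A d - becomes A' → d - A'
Add A' → ε

Resulting grammar:
A → + A'
A → d * A'
A' → d - A'
A' → ε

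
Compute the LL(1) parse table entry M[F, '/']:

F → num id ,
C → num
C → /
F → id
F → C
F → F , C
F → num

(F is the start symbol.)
To find M[F, '/'], we find productions for F where '/' is in the predict set (PREDICT(N → α) = (FIRST(α) \ {ε}) ∪ (FOLLOW(N) if α ⇒* ε)).

Relevant sets:
  FIRST(C) = { '/', 'num' }
  FIRST(F) = { '/', 'id', 'num' }

F → num id ,: PREDICT = { 'num' }
F → id: PREDICT = { 'id' }
F → C: PREDICT = { '/', 'num' }
  '/' is in predict set, so this production goes in M[F, '/']
F → F , C: PREDICT = { '/', 'id', 'num' }
  '/' is in predict set, so this production goes in M[F, '/']
F → num: PREDICT = { 'num' }

M[F, '/'] = F → C, F → F , C  (a multiply-defined cell — the grammar is not LL(1))

Answer: F → C, F → F , C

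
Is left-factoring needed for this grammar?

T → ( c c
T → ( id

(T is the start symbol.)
Yes, T has productions with common prefix '('

Left-factoring is needed when two productions for the same non-terminal
share a common prefix on the right-hand side.

Productions for T:
  T → ( c c
  T → ( id

Found common prefix '(' in productions for T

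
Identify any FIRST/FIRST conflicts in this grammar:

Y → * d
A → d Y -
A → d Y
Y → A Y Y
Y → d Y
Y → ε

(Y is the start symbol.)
Yes. Y → A Y Y / Y → d Y on { 'd' }; A → d Y '-' / A → d Y on { 'd' }

A FIRST/FIRST conflict occurs when two productions N → α and N → β for the same non-terminal have FIRST(α) ∩ FIRST(β) ≠ ∅ (with ε ∈ FIRST of a nullable right-hand side, so two nullable alternatives also conflict).

FIRST sets of the non-terminals at (or reachable through a nullable prefix from) the front of some alternative:
  FIRST(A) = { 'd' }

Productions for Y:
  Y → * d: FIRST = { '*' }
  Y → A Y Y: FIRST = { 'd' }
  Y → d Y: FIRST = { 'd' }
  Y → ε: FIRST = { ε }
Productions for A:
  A → d Y -: FIRST = { 'd' }
  A → d Y: FIRST = { 'd' }

Conflict for Y: Y → A Y Y and Y → d Y
  Overlap: { 'd' }
Conflict for A: A → d Y - and A → d Y
  Overlap: { 'd' }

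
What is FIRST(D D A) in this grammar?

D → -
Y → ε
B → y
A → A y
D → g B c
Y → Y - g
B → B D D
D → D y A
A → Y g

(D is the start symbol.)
FIRST sets of the non-terminals involved (from the grammar, by fixed-point iteration):
  FIRST(D) = { '-', 'g' }

To compute FIRST(D D A), process the symbols left to right:
Symbol D is a non-terminal. Add FIRST(D) \ {ε} = { '-', 'g' }
D is not nullable (ε ∉ FIRST(D)), so stop here.
FIRST(D D A) = { '-', 'g' }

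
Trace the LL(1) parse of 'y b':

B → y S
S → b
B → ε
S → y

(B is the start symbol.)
Stack is shown with the top on the left.

Stack  Input  Action
--------------------
B $    y b $  output B → y S
y S $  y b $  match 'y'
S $    b $    output S → b
b $    b $    match 'b'
$      $      accept

The string is accepted.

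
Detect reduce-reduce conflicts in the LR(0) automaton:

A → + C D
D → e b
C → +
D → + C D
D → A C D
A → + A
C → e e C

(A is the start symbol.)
Yes — I18: [A → + C D .] vs [D → + C D .]

A reduce-reduce conflict occurs when an LR(0) state has two complete items [A → α .] and [B → β .] — both call for a reduction, and with no lookahead the parser cannot choose between them.

Augment with A' → A and build the canonical LR(0) collection (I0 = CLOSURE({[A' → . A]}), then GOTO on every symbol after a dot until no new states appear). It has 19 states:
  I0: { [A → . + A], [A → . + C D], [A' → . A] }  — shift
  I1: { [A → + . A], [A → + . C D], [A → . + A], [A → . + C D], [C → . +], [C → . e e C] }  — shift
  I2: { [A' → A .] }  — accept
  I3: { [A → + . A], [A → + . C D], [A → . + A], [A → . + C D], [C → + .], [C → . +], [C → . e e C] }  — shift, reduce
  I4: { [A → + A .] }  — reduce
  I5: { [A → + C . D], [A → . + A], [A → . + C D], [D → . + C D], [D → . A C D], [D → . e b] }  — shift
  I6: { [C → e . e C] }  — shift
  I7: { [C → . +], [C → . e e C], [C → e e . C] }  — shift
  I8: { [C → + .] }  — reduce
  I9: { [C → e e C .] }  — reduce
  I10: { [A → + . A], [A → + . C D], [A → . + A], [A → . + C D], [C → . +], [C → . e e C], [D → + . C D] }  — shift
  I11: { [C → . +], [C → . e e C], [D → A . C D] }  — shift
  I12: { [A → + C D .] }  — reduce
  I13: { [D → e . b] }  — shift
  I14: { [D → e b .] }  — reduce
  I15: { [A → . + A], [A → . + C D], [D → . + C D], [D → . A C D], [D → . e b], [D → A C . D] }  — shift
  I16: { [D → A C D .] }  — reduce
  I17: { [A → + C . D], [A → . + A], [A → . + C D], [D → + C . D], [D → . + C D], [D → . A C D], [D → . e b] }  — shift
  I18: { [A → + C D .], [D → + C D .] }  — 2 reduces

I18 contains complete items [A → + C D .], [D → + C D .] — reduce-reduce conflict.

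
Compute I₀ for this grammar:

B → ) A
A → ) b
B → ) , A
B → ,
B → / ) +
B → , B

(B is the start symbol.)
First, augment the grammar with B' → B
I₀ = CLOSURE({ [B' → . B] }):
  [B' → . B] has the dot before B: add [B → . ) A], [B → . ) , A], [B → . ,], [B → . / ) +], [B → . , B]
No further items can be added.

I₀ = { [B → . ) , A], [B → . ) A], [B → . , B], [B → . ,], [B → . / ) +], [B' → . B] }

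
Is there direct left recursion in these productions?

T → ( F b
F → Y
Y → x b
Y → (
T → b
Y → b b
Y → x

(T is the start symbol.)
No direct left recursion

Direct left recursion occurs when N → N α for some non-terminal N (the right-hand side begins with the left-hand side itself).

T → ( F b: starts with '('
F → Y: starts with Y
Y → x b: starts with x
Y → (: starts with '('
T → b: starts with b
Y → b b: starts with b
Y → x: starts with x

No direct left recursion found.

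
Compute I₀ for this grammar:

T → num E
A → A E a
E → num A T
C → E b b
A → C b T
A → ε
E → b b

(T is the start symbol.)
First, augment the grammar with T' → T
I₀ = CLOSURE({ [T' → . T] }):
  [T' → . T] has the dot before T: add [T → . num E]
No further items can be added.

I₀ = { [T → . num E], [T' → . T] }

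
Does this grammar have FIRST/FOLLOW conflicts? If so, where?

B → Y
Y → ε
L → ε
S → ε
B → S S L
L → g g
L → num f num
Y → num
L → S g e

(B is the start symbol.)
No FIRST/FOLLOW conflicts.

A FIRST/FOLLOW conflict occurs when a non-terminal N has a nullable alternative N → β (β ⇒* ε) and another alternative N → α with FIRST(α) ∩ FOLLOW(N) ≠ ∅: on such a lookahead the parser cannot decide between expanding α and letting N vanish via β.

Nullable non-terminals: B, L, S, Y.
FIRST sets used below: FIRST(Y) = { 'num', ε }, FIRST(S) = { ε }, FIRST(L) = { 'g', 'num', ε }

B: nullable alternative(s) B → Y, B → S S L; FOLLOW(B) = { $ }
  B → Y: FIRST \ {ε} = { 'num' } — disjoint from FOLLOW(B)
  B → S S L: FIRST \ {ε} = { 'g', 'num' } — disjoint from FOLLOW(B)

L: nullable alternative(s) L → ε; FOLLOW(L) = { $ }
  L → ε: FIRST \ {ε} = { } — this is the only nullable alternative, skip
  L → g g: FIRST \ {ε} = { 'g' } — disjoint from FOLLOW(L)
  L → num f num: FIRST \ {ε} = { 'num' } — disjoint from FOLLOW(L)
  L → S g e: FIRST \ {ε} = { 'g' } — disjoint from FOLLOW(L)
S has a nullable alternative but only one production, so nothing to check.

Y: nullable alternative(s) Y → ε; FOLLOW(Y) = { $ }
  Y → ε: FIRST \ {ε} = { } — this is the only nullable alternative, skip
  Y → num: FIRST \ {ε} = { 'num' } — disjoint from FOLLOW(Y)

No FIRST/FOLLOW conflicts found.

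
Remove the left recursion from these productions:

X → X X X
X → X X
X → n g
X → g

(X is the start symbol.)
X is directly left-recursive. The standard transformation for
  A → A α₁ | ... | A α_m | β₁ | ... | β_n
is
  A  → β₁ A' | ... | β_n A'
  A' → α₁ A' | ... | α_m A' | ε

X → n g becomes X → n g X'
X → g becomes X → g X'
X → X X X becomes X' → X X X'
X → X X becomes X' → X X'
Add X' → ε

Resulting grammar:
X → n g X'
X → g X'
X' → X X X'
X' → X X'
X' → ε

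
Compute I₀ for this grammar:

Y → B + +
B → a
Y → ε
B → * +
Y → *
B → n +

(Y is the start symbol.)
{ [B → . * +], [B → . a], [B → . n +], [Y → . *], [Y → . B + +], [Y → .], [Y' → . Y] }

First, augment the grammar with Y' → Y
I₀ = CLOSURE({ [Y' → . Y] }):
  [Y' → . Y] has the dot before Y: add [Y → . B + +], [Y → .], [Y → . *]
  [Y → . B + +] has the dot before B: add [B → . a], [B → . * +], [B → . n +]
No further items can be added.

I₀ = { [B → . * +], [B → . a], [B → . n +], [Y → . *], [Y → . B + +], [Y → .], [Y' → . Y] }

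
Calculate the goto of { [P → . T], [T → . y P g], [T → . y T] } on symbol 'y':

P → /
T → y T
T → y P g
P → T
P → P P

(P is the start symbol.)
{ [P → . /], [P → . P P], [P → . T], [T → . y P g], [T → . y T], [T → y . P g], [T → y . T] }

GOTO(I, 'y') = CLOSURE({ [A → αX.β] : [A → α.Xβ] ∈ I, X = 'y' })

Items with dot before 'y', with the dot advanced:
  [T → . y P g] → [T → y . P g]
  [T → . y T] → [T → y . T]
Closure of the advanced items:
  [T → y . P g] has the dot before P: add [P → . /], [P → . T], [P → . P P]
  [T → y . T] has the dot before T: add [T → . y T], [T → . y P g]

GOTO = { [P → . /], [P → . P P], [P → . T], [T → . y P g], [T → . y T], [T → y . P g], [T → y . T] }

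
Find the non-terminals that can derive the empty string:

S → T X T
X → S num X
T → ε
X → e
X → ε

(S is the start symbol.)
{ 'S', 'T', 'X' }

A non-terminal is nullable if it can derive ε (the empty string): either it has an ε-production, or it has a production whose right-hand side consists entirely of nullable non-terminals.

ε-productions: T → ε, X → ε
So T, X are immediately nullable.
S → T X T: every symbol on the right is nullable, so S is nullable too.
Every non-terminal is now nullable.
Nullable = { 'S', 'T', 'X' }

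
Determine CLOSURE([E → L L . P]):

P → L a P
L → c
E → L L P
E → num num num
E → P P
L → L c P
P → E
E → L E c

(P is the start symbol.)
Start with: [E → L L . P]
  [E → L L . P] has the dot before P: add [P → . L a P], [P → . E]
  [P → . L a P] has the dot before L: add [L → . c], [L → . L c P]
  [P → . E] has the dot before E: add [E → . L L P], [E → . num num num], [E → . P P], [E → . L E c]
No further items can be added.

CLOSURE = { [E → . L E c], [E → . L L P], [E → . P P], [E → . num num num], [E → L L . P], [L → . L c P], [L → . c], [P → . E], [P → . L a P] }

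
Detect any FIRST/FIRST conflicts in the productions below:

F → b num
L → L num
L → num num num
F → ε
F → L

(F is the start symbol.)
Yes. L → L num / L → num num num on { 'num' }

FIRST sets of the non-terminals at (or reachable through a nullable prefix from) the front of some alternative:
  FIRST(L) = { 'num' }

Productions for F:
  F → b num: FIRST = { 'b' }
  F → ε: FIRST = { ε }
  F → L: FIRST = { 'num' }
Productions for L:
  L → L num: FIRST = { 'num' }
  L → num num num: FIRST = { 'num' }

Conflict for L: L → L num and L → num num num
  Overlap: { 'num' }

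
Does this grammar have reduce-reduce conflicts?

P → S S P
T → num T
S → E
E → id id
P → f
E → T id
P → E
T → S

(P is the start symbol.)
A reduce-reduce conflict occurs when an LR(0) state has two complete items [A → α .] and [B → β .] — both call for a reduction, and with no lookahead the parser cannot choose between them.

Augment with P' → P and build the canonical LR(0) collection (I0 = CLOSURE({[P' → . P]}), then GOTO on every symbol after a dot until no new states appear). It has 15 states:
  I0: { [E → . T id], [E → . id id], [P → . E], [P → . S S P], [P → . f], [P' → . P], [S → . E], [T → . S], [T → . num T] }  — shift
  I1: { [P → E .], [S → E .] }  — 2 reduces
  I2: { [P' → P .] }  — accept
  I3: { [E → . T id], [E → . id id], [P → S . S P], [S → . E], [T → . S], [T → . num T], [T → S .] }  — shift, reduce
  I4: { [E → T . id] }  — shift
  I5: { [P → f .] }  — reduce
  I6: { [E → id . id] }  — shift
  I7: { [E → . T id], [E → . id id], [S → . E], [T → . S], [T → . num T], [T → num . T] }  — shift
  I8: { [S → E .] }  — reduce
  I9: { [T → S .] }  — reduce
  I10: { [E → T . id], [T → num T .] }  — shift, reduce
  I11: { [E → T id .] }  — reduce
  I12: { [E → id id .] }  — reduce
  I13: { [E → . T id], [E → . id id], [P → . E], [P → . S S P], [P → . f], [P → S S . P], [S → . E], [T → . S], [T → . num T], [T → S .] }  — shift, reduce
  I14: { [P → S S P .] }  — reduce

I1 contains complete items [P → E .], [S → E .] — reduce-reduce conflict.

Answer: Yes — I1: [P → E .] vs [S → E .]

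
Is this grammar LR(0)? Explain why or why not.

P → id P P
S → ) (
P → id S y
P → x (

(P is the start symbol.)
A grammar is LR(0) if no state in the canonical LR(0) collection has:
  - both a shift item (dot before a terminal) and a complete item (shift-reduce conflict), or
  - two or more complete items (reduce-reduce conflict; the accept item [P' → P .] counts as a complete item here).

Augment with P' → P and build the canonical LR(0) collection (I0 = CLOSURE({[P' → . P]}), then GOTO on every symbol after a dot until no new states appear). It has 11 states:
  I0: { [P → . id P P], [P → . id S y], [P → . x (], [P' → . P] }  — shift
  I1: { [P' → P .] }  — accept
  I2: { [P → . id P P], [P → . id S y], [P → . x (], [P → id . P P], [P → id . S y], [S → . ) (] }  — shift
  I3: { [P → x . (] }  — shift
  I4: { [P → x ( .] }  — reduce
  I5: { [S → ) . (] }  — shift
  I6: { [P → . id P P], [P → . id S y], [P → . x (], [P → id P . P] }  — shift
  I7: { [P → id S . y] }  — shift
  I8: { [P → id S y .] }  — reduce
  I9: { [P → id P P .] }  — reduce
  I10: { [S → ) ( .] }  — reduce

Every state is either a pure shift/goto state or contains exactly one complete item and nothing to shift — no conflicts. The grammar is LR(0).

Answer: Yes, the grammar is LR(0)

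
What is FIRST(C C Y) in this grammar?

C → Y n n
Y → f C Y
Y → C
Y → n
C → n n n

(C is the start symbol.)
FIRST sets of the non-terminals involved (from the grammar, by fixed-point iteration):
  FIRST(C) = { 'f', 'n' }

To compute FIRST(C C Y), process the symbols left to right:
Symbol C is a non-terminal. Add FIRST(C) \ {ε} = { 'f', 'n' }
C is not nullable (ε ∉ FIRST(C)), so stop here.
FIRST(C C Y) = { 'f', 'n' }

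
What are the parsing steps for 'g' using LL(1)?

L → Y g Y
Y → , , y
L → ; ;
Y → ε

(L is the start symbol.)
Stack is shown with the top on the left.

Stack    Input  Action
----------------------
L $      g $    output L → Y g Y
Y g Y $  g $    output Y → ε
g Y $    g $    match 'g'
Y $      $      output Y → ε
$        $      accept

The string is accepted.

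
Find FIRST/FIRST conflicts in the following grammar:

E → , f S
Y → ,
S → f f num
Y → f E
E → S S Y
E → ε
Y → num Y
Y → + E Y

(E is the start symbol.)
A FIRST/FIRST conflict occurs when two productions N → α and N → β for the same non-terminal have FIRST(α) ∩ FIRST(β) ≠ ∅ (with ε ∈ FIRST of a nullable right-hand side, so two nullable alternatives also conflict).

FIRST sets of the non-terminals at (or reachable through a nullable prefix from) the front of some alternative:
  FIRST(S) = { 'f' }

Productions for E:
  E → , f S: FIRST = { ',' }
  E → S S Y: FIRST = { 'f' }
  E → ε: FIRST = { ε }
Productions for Y:
  Y → ,: FIRST = { ',' }
  Y → f E: FIRST = { 'f' }
  Y → num Y: FIRST = { 'num' }
  Y → + E Y: FIRST = { '+' }
S has only one production, so no FIRST/FIRST conflict is possible there.

All alternatives of each non-terminal have pairwise disjoint FIRST sets.

Answer: No FIRST/FIRST conflicts.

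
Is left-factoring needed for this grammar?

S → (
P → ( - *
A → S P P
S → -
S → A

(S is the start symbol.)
Left-factoring is needed when two productions for the same non-terminal
share a common prefix on the right-hand side.

Productions for S:
  S → (
  S → -
  S → A

No common prefixes found.

Answer: No, left-factoring is not needed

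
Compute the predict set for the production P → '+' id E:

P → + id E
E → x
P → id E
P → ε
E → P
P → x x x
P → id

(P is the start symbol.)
PREDICT(P → '+' id E) = (FIRST(RHS) \ {ε}) ∪ (FOLLOW(P) if ε ∈ FIRST(RHS), i.e. RHS ⇒* ε)
FIRST('+' id E) = { '+' }
ε ∉ FIRST('+' id E), so FOLLOW(P) is not added.
PREDICT(P → '+' id E) = { '+' }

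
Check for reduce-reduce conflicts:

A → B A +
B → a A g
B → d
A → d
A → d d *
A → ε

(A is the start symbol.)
Yes — I4: [A → d .] vs [B → d .]

A reduce-reduce conflict occurs when an LR(0) state has two complete items [A → α .] and [B → β .] — both call for a reduction, and with no lookahead the parser cannot choose between them.

Augment with A' → A and build the canonical LR(0) collection (I0 = CLOSURE({[A' → . A]}), then GOTO on every symbol after a dot until no new states appear). It has 11 states:
  I0: { [A → . B A +], [A → . d d *], [A → . d], [A → .], [A' → . A], [B → . a A g], [B → . d] }  — shift, reduce
  I1: { [A' → A .] }  — accept
  I2: { [A → . B A +], [A → . d d *], [A → . d], [A → .], [A → B . A +], [B → . a A g], [B → . d] }  — shift, reduce
  I3: { [A → . B A +], [A → . d d *], [A → . d], [A → .], [B → . a A g], [B → . d], [B → a . A g] }  — shift, reduce
  I4: { [A → d . d *], [A → d .], [B → d .] }  — shift, 2 reduces
  I5: { [A → d d . *] }  — shift
  I6: { [A → d d * .] }  — reduce
  I7: { [B → a A . g] }  — shift
  I8: { [B → a A g .] }  — reduce
  I9: { [A → B A . +] }  — shift
  I10: { [A → B A + .] }  — reduce

I4 contains complete items [A → d .], [B → d .] — reduce-reduce conflict.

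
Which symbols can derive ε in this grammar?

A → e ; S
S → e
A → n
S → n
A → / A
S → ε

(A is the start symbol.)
ε-productions: S → ε
So S is immediately nullable.
No further non-terminal can be added: every production for the remaining non-terminals contains a terminal or a non-nullable non-terminal.
Nullable = { 'S' }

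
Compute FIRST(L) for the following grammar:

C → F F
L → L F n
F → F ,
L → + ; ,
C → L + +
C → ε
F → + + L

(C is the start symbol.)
{ '+' }

From L → L F n:
  - L is the symbol being defined: contributes nothing new
    L is not nullable, so stop
From L → + ; ,:
  - '+' is a terminal: add '+' and stop

Collecting: FIRST(L) = { '+' }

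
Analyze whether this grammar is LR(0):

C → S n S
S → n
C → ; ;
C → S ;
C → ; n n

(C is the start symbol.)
A grammar is LR(0) if no state in the canonical LR(0) collection has:
  - both a shift item (dot before a terminal) and a complete item (shift-reduce conflict), or
  - two or more complete items (reduce-reduce conflict; the accept item [C' → C .] counts as a complete item here).

Augment with C' → C and build the canonical LR(0) collection (I0 = CLOSURE({[C' → . C]}), then GOTO on every symbol after a dot until no new states appear). It has 11 states:
  I0: { [C → . ; ;], [C → . ; n n], [C → . S ;], [C → . S n S], [C' → . C], [S → . n] }  — shift
  I1: { [C → ; . ;], [C → ; . n n] }  — shift
  I2: { [C' → C .] }  — accept
  I3: { [C → S . ;], [C → S . n S] }  — shift
  I4: { [S → n .] }  — reduce
  I5: { [C → S ; .] }  — reduce
  I6: { [C → S n . S], [S → . n] }  — shift
  I7: { [C → S n S .] }  — reduce
  I8: { [C → ; ; .] }  — reduce
  I9: { [C → ; n . n] }  — shift
  I10: { [C → ; n n .] }  — reduce

Every state is either a pure shift/goto state or contains exactly one complete item and nothing to shift — no conflicts. The grammar is LR(0).

Answer: Yes, the grammar is LR(0)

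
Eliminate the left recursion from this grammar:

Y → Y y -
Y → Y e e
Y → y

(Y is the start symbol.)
Y → y Y'
Y' → y - Y'
Y' → e e Y'
Y' → ε

Y is directly left-recursive. The standard transformation for
  A → A α₁ | ... | A α_m | β₁ | ... | β_n
is
  A  → β₁ A' | ... | β_n A'
  A' → α₁ A' | ... | α_m A' | ε

Y → y becomes Y → y Y'
Y → Y y - becomes Y' → y - Y'
Y → Y e e becomes Y' → e e Y'
Add Y' → ε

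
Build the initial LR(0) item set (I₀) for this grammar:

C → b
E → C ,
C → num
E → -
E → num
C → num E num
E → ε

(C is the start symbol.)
First, augment the grammar with C' → C
I₀ = CLOSURE({ [C' → . C] }):
  [C' → . C] has the dot before C: add [C → . b], [C → . num], [C → . num E num]
No further items can be added.

I₀ = { [C → . b], [C → . num E num], [C → . num], [C' → . C] }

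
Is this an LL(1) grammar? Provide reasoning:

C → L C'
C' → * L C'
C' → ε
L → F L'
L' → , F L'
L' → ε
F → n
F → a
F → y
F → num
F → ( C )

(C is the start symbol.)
Relevant sets:
  FOLLOW(C') = { $, ')' }
  FOLLOW(L') = { $, ')', '*' }

For C':
  PREDICT(C' → '*' L C') = { '*' }
  PREDICT(C' → ε) = { $, ')' }
For L':
  PREDICT(L' → ',' F L') = { ',' }
  PREDICT(L' → ε) = { $, ')', '*' }
For F:
  PREDICT(F → n) = { 'n' }
  PREDICT(F → a) = { 'a' }
  PREDICT(F → y) = { 'y' }
  PREDICT(F → num) = { 'num' }
  PREDICT(F → '(' C ')') = { '(' }
C, L have a single production, so nothing to check there.

All predict sets are disjoint. The grammar IS LL(1).

Answer: Yes, the grammar is LL(1).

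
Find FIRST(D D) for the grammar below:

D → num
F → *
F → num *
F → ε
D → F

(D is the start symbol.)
{ '*', 'num', ε }

FIRST sets of the non-terminals involved (from the grammar, by fixed-point iteration):
  FIRST(D) = { '*', 'num', ε }

To compute FIRST(D D), process the symbols left to right:
Symbol D is a non-terminal. Add FIRST(D) \ {ε} = { '*', 'num' }
D is nullable (ε ∈ FIRST(D)), continue to the next symbol.
Symbol D is a non-terminal. Add FIRST(D) \ {ε} = { '*', 'num' }
D is nullable (ε ∈ FIRST(D)), continue to the next symbol.
All symbols are nullable, so ε is in the result.
FIRST(D D) = { '*', 'num', ε }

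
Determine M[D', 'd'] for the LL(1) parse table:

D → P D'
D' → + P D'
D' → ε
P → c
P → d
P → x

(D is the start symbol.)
Empty (error entry)

To find M[D', 'd'], we find productions for D' where 'd' is in the predict set (PREDICT(N → α) = (FIRST(α) \ {ε}) ∪ (FOLLOW(N) if α ⇒* ε)).

Relevant sets:
  FOLLOW(D') = { $ }

D' → + P D': PREDICT = { '+' }
D' → ε: PREDICT = { $ }

M[D', 'd'] is empty (no production applies)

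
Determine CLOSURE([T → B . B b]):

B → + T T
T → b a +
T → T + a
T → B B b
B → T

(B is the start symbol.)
Start with: [T → B . B b]
  [T → B . B b] has the dot before B: add [B → . + T T], [B → . T]
  [B → . T] has the dot before T: add [T → . b a +], [T → . T + a], [T → . B B b]
No further items can be added.

CLOSURE = { [B → . + T T], [B → . T], [T → . B B b], [T → . T + a], [T → . b a +], [T → B . B b] }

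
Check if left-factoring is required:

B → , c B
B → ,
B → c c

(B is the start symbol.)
Yes, B has productions with common prefix ','

Left-factoring is needed when two productions for the same non-terminal
share a common prefix on the right-hand side.

Productions for B:
  B → , c B
  B → ,
  B → c c

Found common prefix ',' in productions for B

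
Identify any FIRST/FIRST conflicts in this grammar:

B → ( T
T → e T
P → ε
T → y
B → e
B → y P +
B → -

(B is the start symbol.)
A FIRST/FIRST conflict occurs when two productions N → α and N → β for the same non-terminal have FIRST(α) ∩ FIRST(β) ≠ ∅ (with ε ∈ FIRST of a nullable right-hand side, so two nullable alternatives also conflict).

Productions for B:
  B → ( T: FIRST = { '(' }
  B → e: FIRST = { 'e' }
  B → y P +: FIRST = { 'y' }
  B → -: FIRST = { '-' }
Productions for T:
  T → e T: FIRST = { 'e' }
  T → y: FIRST = { 'y' }
P has only one production, so no FIRST/FIRST conflict is possible there.

All alternatives of each non-terminal have pairwise disjoint FIRST sets.

Answer: No FIRST/FIRST conflicts.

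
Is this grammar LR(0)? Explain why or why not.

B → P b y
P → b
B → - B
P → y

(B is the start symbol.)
A grammar is LR(0) if no state in the canonical LR(0) collection has:
  - both a shift item (dot before a terminal) and a complete item (shift-reduce conflict), or
  - two or more complete items (reduce-reduce conflict; the accept item [B' → B .] counts as a complete item here).

Augment with B' → B and build the canonical LR(0) collection (I0 = CLOSURE({[B' → . B]}), then GOTO on every symbol after a dot until no new states appear). It has 9 states:
  I0: { [B → . - B], [B → . P b y], [B' → . B], [P → . b], [P → . y] }  — shift
  I1: { [B → - . B], [B → . - B], [B → . P b y], [P → . b], [P → . y] }  — shift
  I2: { [B' → B .] }  — accept
  I3: { [B → P . b y] }  — shift
  I4: { [P → b .] }  — reduce
  I5: { [P → y .] }  — reduce
  I6: { [B → P b . y] }  — shift
  I7: { [B → P b y .] }  — reduce
  I8: { [B → - B .] }  — reduce

Every state is either a pure shift/goto state or contains exactly one complete item and nothing to shift — no conflicts. The grammar is LR(0).

Answer: Yes, the grammar is LR(0)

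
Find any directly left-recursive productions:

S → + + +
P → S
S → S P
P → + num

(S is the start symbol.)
Direct left recursion occurs when N → N α for some non-terminal N (the right-hand side begins with the left-hand side itself).

S → + + +: starts with '+'
P → S: starts with S
S → S P: LEFT RECURSIVE (starts with S)
P → + num: starts with '+'

The grammar has direct left recursion on: S.

Answer: Yes, S is left-recursive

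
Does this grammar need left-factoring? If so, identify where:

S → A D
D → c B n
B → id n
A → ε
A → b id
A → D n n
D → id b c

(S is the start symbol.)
No, left-factoring is not needed

Left-factoring is needed when two productions for the same non-terminal
share a common prefix on the right-hand side.

Productions for D:
  D → c B n
  D → id b c
Productions for A:
  A → ε
  A → b id
  A → D n n

No common prefixes found.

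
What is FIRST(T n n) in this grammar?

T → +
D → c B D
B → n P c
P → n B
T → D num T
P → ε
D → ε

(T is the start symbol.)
FIRST sets of the non-terminals involved (from the grammar, by fixed-point iteration):
  FIRST(T) = { '+', 'c', 'num' }

To compute FIRST(T n n), process the symbols left to right:
Symbol T is a non-terminal. Add FIRST(T) \ {ε} = { '+', 'c', 'num' }
T is not nullable (ε ∉ FIRST(T)), so stop here.
FIRST(T n n) = { '+', 'c', 'num' }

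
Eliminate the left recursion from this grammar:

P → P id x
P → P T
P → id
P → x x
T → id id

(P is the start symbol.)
P is directly left-recursive. The standard transformation for
  A → A α₁ | ... | A α_m | β₁ | ... | β_n
is
  A  → β₁ A' | ... | β_n A'
  A' → α₁ A' | ... | α_m A' | ε

P → id becomes P → id P'
P → x x becomes P → x x P'
P → P id x becomes P' → id x P'
P → P T becomes P' → T P'
Add P' → ε

Productions for other non-terminals are unchanged:
  T → id id

Resulting grammar:
P → id P'
P → x x P'
P' → id x P'
P' → T P'
P' → ε
T → id id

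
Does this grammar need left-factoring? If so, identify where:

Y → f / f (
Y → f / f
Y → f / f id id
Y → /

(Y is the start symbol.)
Yes, Y has productions with common prefix 'f / f'

Left-factoring is needed when two productions for the same non-terminal
share a common prefix on the right-hand side.

Productions for Y:
  Y → f / f (
  Y → f / f
  Y → f / f id id
  Y → /

Found common prefix 'f / f' in productions for Y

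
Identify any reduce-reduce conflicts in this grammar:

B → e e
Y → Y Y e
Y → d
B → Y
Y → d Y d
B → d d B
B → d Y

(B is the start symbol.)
Augment with B' → B and build the canonical LR(0) collection (I0 = CLOSURE({[B' → . B]}), then GOTO on every symbol after a dot until no new states appear). It has 15 states:
  I0: { [B → . Y], [B → . d Y], [B → . d d B], [B → . e e], [B' → . B], [Y → . Y Y e], [Y → . d Y d], [Y → . d] }  — shift
  I1: { [B' → B .] }  — accept
  I2: { [B → Y .], [Y → . Y Y e], [Y → . d Y d], [Y → . d], [Y → Y . Y e] }  — shift, reduce
  I3: { [B → d . Y], [B → d . d B], [Y → . Y Y e], [Y → . d Y d], [Y → . d], [Y → d . Y d], [Y → d .] }  — shift, reduce
  I4: { [B → e . e] }  — shift
  I5: { [B → e e .] }  — reduce
  I6: { [B → d Y .], [Y → . Y Y e], [Y → . d Y d], [Y → . d], [Y → Y . Y e], [Y → d Y . d] }  — shift, reduce
  I7: { [B → . Y], [B → . d Y], [B → . d d B], [B → . e e], [B → d d . B], [Y → . Y Y e], [Y → . d Y d], [Y → . d], [Y → d . Y d], [Y → d .] }  — shift, reduce
  I8: { [B → d d B .] }  — reduce
  I9: { [B → Y .], [Y → . Y Y e], [Y → . d Y d], [Y → . d], [Y → Y . Y e], [Y → d Y . d] }  — shift, reduce
  I10: { [Y → . Y Y e], [Y → . d Y d], [Y → . d], [Y → Y . Y e], [Y → Y Y . e] }  — shift
  I11: { [Y → . Y Y e], [Y → . d Y d], [Y → . d], [Y → d . Y d], [Y → d .], [Y → d Y d .] }  — shift, 2 reduces
  I12: { [Y → . Y Y e], [Y → . d Y d], [Y → . d], [Y → Y . Y e], [Y → d Y . d] }  — shift
  I13: { [Y → . Y Y e], [Y → . d Y d], [Y → . d], [Y → d . Y d], [Y → d .] }  — shift, reduce
  I14: { [Y → Y Y e .] }  — reduce

I11 contains complete items [Y → d .], [Y → d Y d .] — reduce-reduce conflict.

Answer: Yes — I11: [Y → d .] vs [Y → d Y d .]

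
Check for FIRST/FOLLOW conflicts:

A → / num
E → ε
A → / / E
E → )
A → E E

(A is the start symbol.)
A FIRST/FOLLOW conflict occurs when a non-terminal N has a nullable alternative N → β (β ⇒* ε) and another alternative N → α with FIRST(α) ∩ FOLLOW(N) ≠ ∅: on such a lookahead the parser cannot decide between expanding α and letting N vanish via β.

Nullable non-terminals: A, E.
FIRST sets used below: FIRST(E) = { ')', ε }

A: nullable alternative(s) A → E E; FOLLOW(A) = { $ }
  A → / num: FIRST \ {ε} = { '/' } — disjoint from FOLLOW(A)
  A → / / E: FIRST \ {ε} = { '/' } — disjoint from FOLLOW(A)
  A → E E: FIRST \ {ε} = { ')' } — this is the only nullable alternative, skip

E: nullable alternative(s) E → ε; FOLLOW(E) = { $, ')' }
  E → ε: FIRST \ {ε} = { } — this is the only nullable alternative, skip
  E → ): FIRST \ {ε} = { ')' } — overlaps FOLLOW(E) on { ')' }: CONFLICT

So the grammar has 1 FIRST/FOLLOW conflict (marked CONFLICT above).

Answer: Yes. E → ')' with FOLLOW(E) on { ')' }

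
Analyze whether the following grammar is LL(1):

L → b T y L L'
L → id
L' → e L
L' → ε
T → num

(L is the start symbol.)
A grammar is LL(1) if for each non-terminal N with multiple productions, the predict sets of those productions are pairwise disjoint, where PREDICT(N → α) = (FIRST(α) \ {ε}) ∪ (FOLLOW(N) if α ⇒* ε).

Relevant sets:
  FOLLOW(L') = { $, 'e' }

For L:
  PREDICT(L → b T y L L') = { 'b' }
  PREDICT(L → id) = { 'id' }
For L':
  PREDICT(L' → e L) = { 'e' }
  PREDICT(L' → ε) = { $, 'e' }
T has a single production, so nothing to check there.

Conflict found: Predict set conflict for L': { 'e' }
The grammar is NOT LL(1).

Answer: No. Predict set conflict for L': { 'e' }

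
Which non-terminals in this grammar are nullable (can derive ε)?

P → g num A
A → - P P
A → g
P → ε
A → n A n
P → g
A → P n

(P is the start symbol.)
A non-terminal is nullable if it can derive ε (the empty string): either it has an ε-production, or it has a production whose right-hand side consists entirely of nullable non-terminals.

ε-productions: P → ε
So P is immediately nullable.
No further non-terminal can be added: every production for the remaining non-terminals contains a terminal or a non-nullable non-terminal.
Nullable = { 'P' }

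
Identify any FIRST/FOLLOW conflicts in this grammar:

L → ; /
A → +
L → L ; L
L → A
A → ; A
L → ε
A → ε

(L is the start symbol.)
Yes. L → ';' '/' with FOLLOW(L) on { ';' }; L → L ';' L with FOLLOW(L) on { ';' }; L → A with FOLLOW(L) on { ';' }; A → ';' A with FOLLOW(A) on { ';' }

Nullable non-terminals: A, L.
FIRST sets used below: FIRST(L) = { '+', ';', ε }, FIRST(A) = { '+', ';', ε }

A: nullable alternative(s) A → ε; FOLLOW(A) = { $, ';' }
  A → +: FIRST \ {ε} = { '+' } — disjoint from FOLLOW(A)
  A → ; A: FIRST \ {ε} = { ';' } — overlaps FOLLOW(A) on { ';' }: CONFLICT
  A → ε: FIRST \ {ε} = { } — this is the only nullable alternative, skip

L: nullable alternative(s) L → A, L → ε; FOLLOW(L) = { $, ';' }
  L → ; /: FIRST \ {ε} = { ';' } — overlaps FOLLOW(L) on { ';' }: CONFLICT
  L → L ; L: FIRST \ {ε} = { '+', ';' } — overlaps FOLLOW(L) on { ';' }: CONFLICT
  L → A: FIRST \ {ε} = { '+', ';' } — overlaps FOLLOW(L) on { ';' }: CONFLICT
  L → ε: FIRST \ {ε} = { } — disjoint from FOLLOW(L)

So the grammar has 4 FIRST/FOLLOW conflicts (marked CONFLICT above).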